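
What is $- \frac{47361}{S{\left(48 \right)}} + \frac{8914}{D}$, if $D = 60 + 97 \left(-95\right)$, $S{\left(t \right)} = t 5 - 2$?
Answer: $- \frac{435711487}{2178890} \approx -199.97$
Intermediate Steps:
$S{\left(t \right)} = -2 + 5 t$ ($S{\left(t \right)} = 5 t - 2 = -2 + 5 t$)
$D = -9155$ ($D = 60 - 9215 = -9155$)
$- \frac{47361}{S{\left(48 \right)}} + \frac{8914}{D} = - \frac{47361}{-2 + 5 \cdot 48} + \frac{8914}{-9155} = - \frac{47361}{-2 + 240} + 8914 \left(- \frac{1}{9155}\right) = - \frac{47361}{238} - \frac{8914}{9155} = - \frac{435711487}{2178890}$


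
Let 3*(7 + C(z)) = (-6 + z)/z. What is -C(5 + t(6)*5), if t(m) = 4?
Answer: 506/75 ≈ 6.7467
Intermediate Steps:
C(z) = -7 + (-6 + z)/(3*z) (C(z) = -7 + ((-6 + z)/z)/3 = -7 + (-6 + z)/(3*z))
-C(5 + t(6)*5) = -(-20/3 - 2/(5 + 4*5)) = -(-20/3 - 2/(5 + 20)) = -(-20/3 - 2/25) = -1*(-506/75) = 506/75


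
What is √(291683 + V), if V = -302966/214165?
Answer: √13378456377816285/214165 ≈ 540.08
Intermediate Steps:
V = -302966/214165 (V = -302966*1/214165 = -302966/214165 ≈ -1.4146)
√(291683 + V) = √(291683 - 302966/214165) = √(62467986729/214165) = √13378456377816285/214165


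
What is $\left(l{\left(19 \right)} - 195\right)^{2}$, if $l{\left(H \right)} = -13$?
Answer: $43264$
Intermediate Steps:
$\left(l{\left(19 \right)} - 195\right)^{2} = \left(-13 - 195\right)^{2} = \left(-208\right)^{2} = 43264$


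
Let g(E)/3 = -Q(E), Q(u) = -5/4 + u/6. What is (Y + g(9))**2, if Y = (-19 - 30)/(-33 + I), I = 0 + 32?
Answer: 37249/16 ≈ 2328.1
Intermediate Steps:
I = 32
Q(u) = -5/4 + u/6 (Q(u) = -5*1/4 + u*(1/6) = -5/4 + u/6)
g(E) = 15/4 - E/2 (g(E) = 3*(-(-5/4 + E/6)) = 3*(5/4 - E/6) = 15/4 - E/2)
Y = 49 (Y = (-19 - 30)/(-33 + 32) = -49/(-1) = -49*(-1) = 49)
(Y + g(9))**2 = (49 + (15/4 - 1/2*9))**2 = (49 + (15/4 - 9/2))**2 = (49 - 3/4)**2 = (193/4)**2 = 37249/16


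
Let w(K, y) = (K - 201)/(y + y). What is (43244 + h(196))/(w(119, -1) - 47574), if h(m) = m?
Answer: -43440/47533 ≈ -0.91389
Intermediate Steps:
w(K, y) = (-201 + K)/(2*y) (w(K, y) = (-201 + K)/((2*y)) = (-201 + K)*(1/(2*y)) = (-201 + K)/(2*y))
(43244 + h(196))/(w(119, -1) - 47574) = (43244 + 196)/((½)*(-201 + 119)/(-1) - 47574) = 43440/((½)*(-1)*(-82) - 47574) = 43440/(41 - 47574) = 43440/(-47533) = 43440*(-1/47533) = -43440/47533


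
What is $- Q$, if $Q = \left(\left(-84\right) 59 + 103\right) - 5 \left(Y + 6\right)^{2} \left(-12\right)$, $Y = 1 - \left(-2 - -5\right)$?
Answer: $3893$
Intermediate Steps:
$Y = -2$ ($Y = 1 - \left(-2 + 5\right) = 1 - 3 = -2$)
$Q = -3893$ ($Q = \left(\left(-84\right) 59 + 103\right) - 5 \left(-2 + 6\right)^{2} \left(-12\right) = \left(-4956 + 103\right) - 5 \cdot 4^{2} \left(-12\right) = -4853 - 5 \cdot 16 \left(-12\right) = -4853 - 80 \left(-12\right) = -4853 - -960 = -4853 + 960 = -3893$)
$- Q = \left(-1\right) \left(-3893\right) = 3893$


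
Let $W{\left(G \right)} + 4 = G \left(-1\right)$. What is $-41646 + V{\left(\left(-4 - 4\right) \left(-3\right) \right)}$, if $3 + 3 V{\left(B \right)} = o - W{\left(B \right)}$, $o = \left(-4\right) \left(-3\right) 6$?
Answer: $- \frac{124841}{3} \approx -41614.0$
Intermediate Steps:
$W{\left(G \right)} = -4 - G$ ($W{\left(G \right)} = -4 + G \left(-1\right) = -4 - G$)
$o = 72$ ($o = 12 \cdot 6 = 72$)
$V{\left(B \right)} = \frac{73}{3} + \frac{B}{3}$ ($V{\left(B \right)} = -1 + \frac{72 - \left(-4 - B\right)}{3} = -1 + \frac{72 + \left(4 + B\right)}{3} = -1 + \frac{76 + B}{3} = -1 + \left(\frac{76}{3} + \frac{B}{3}\right) = \frac{73}{3} + \frac{B}{3}$)
$-41646 + V{\left(\left(-4 - 4\right) \left(-3\right) \right)} = -41646 + \left(\frac{73}{3} + \frac{\left(-4 - 4\right) \left(-3\right)}{3}\right) = -41646 + \left(\frac{73}{3} + \frac{\left(-8\right) \left(-3\right)}{3}\right) = -41646 + \left(\frac{73}{3} + \frac{1}{3} \cdot 24\right) = -41646 + \left(\frac{73}{3} + 8\right) = -41646 + \frac{97}{3} = - \frac{124841}{3}$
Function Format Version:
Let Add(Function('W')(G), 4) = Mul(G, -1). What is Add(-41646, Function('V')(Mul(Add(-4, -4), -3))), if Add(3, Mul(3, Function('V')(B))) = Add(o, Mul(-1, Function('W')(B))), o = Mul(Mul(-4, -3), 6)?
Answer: Rational(-124841, 3) ≈ -41614.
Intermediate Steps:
Function('W')(G) = Add(-4, Mul(-1, G)) (Function('W')(G) = Add(-4, Mul(G, -1)) = Add(-4, Mul(-1, G)))
o = 72 (o = Mul(12, 6) = 72)
Function('V')(B) = Add(Rational(73, 3), Mul(Rational(1, 3), B)) (Function('V')(B) = Add(-1, Mul(Rational(1, 3), Add(72, Mul(-1, Add(-4, Mul(-1, B)))))) = Add(-1, Mul(Rational(1, 3), Add(72, Add(4, B)))) = Add(-1, Mul(Rational(1, 3), Add(76, B))) = Add(-1, Add(Rational(76, 3), Mul(Rational(1, 3), B))) = Add(Rational(73, 3), Mul(Rational(1, 3), B)))
Add(-41646, Function('V')(Mul(Add(-4, -4), -3))) = Add(-41646, Add(Rational(73, 3), Mul(Rational(1, 3), Mul(Add(-4, -4), -3)))) = Add(-41646, Add(Rational(73, 3), Mul(Rational(1, 3), Mul(-8, -3)))) = Add(-41646, Add(Rational(73, 3), Mul(Rational(1, 3), 24))) = Add(-41646, Add(Rational(73, 3), 8)) = Add(-41646, Rational(97, 3)) = Rational(-124841, 3)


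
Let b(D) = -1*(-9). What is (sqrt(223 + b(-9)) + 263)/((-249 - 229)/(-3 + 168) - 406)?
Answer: -43395/67468 - 165*sqrt(58)/33734 ≈ -0.68044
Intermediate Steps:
b(D) = 9
(sqrt(223 + b(-9)) + 263)/((-249 - 229)/(-3 + 168) - 406) = (sqrt(223 + 9) + 263)/((-249 - 229)/(-3 + 168) - 406) = (sqrt(232) + 263)/(-478/165 - 406) = (2*sqrt(58) + 263)/(-478*1/165 - 406) = (263 + 2*sqrt(58))/(-478/165 - 406) = (263 + 2*sqrt(58))/(-67468/165) = (263 + 2*sqrt(58))*(-165/67468) = -43395/67468 - 165*sqrt(58)/33734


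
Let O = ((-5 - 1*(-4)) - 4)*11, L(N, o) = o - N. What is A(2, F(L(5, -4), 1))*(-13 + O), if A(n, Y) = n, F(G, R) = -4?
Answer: -136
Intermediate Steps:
O = -55 (O = ((-5 + 4) - 4)*11 = (-1 - 4)*11 = -5*11 = -55)
A(2, F(L(5, -4), 1))*(-13 + O) = 2*(-13 - 55) = 2*(-68) = -136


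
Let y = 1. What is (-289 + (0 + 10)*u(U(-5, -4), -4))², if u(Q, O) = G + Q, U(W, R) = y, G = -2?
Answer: 89401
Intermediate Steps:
U(W, R) = 1
u(Q, O) = -2 + Q
(-289 + (0 + 10)*u(U(-5, -4), -4))² = (-289 + (0 + 10)*(-2 + 1))² = (-289 + 10*(-1))² = (-289 - 10)² = (-299)² = 89401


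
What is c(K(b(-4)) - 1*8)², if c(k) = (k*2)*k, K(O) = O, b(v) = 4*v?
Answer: 1327104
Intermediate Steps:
c(k) = 2*k² (c(k) = (2*k)*k = 2*k²)
c(K(b(-4)) - 1*8)² = (2*(4*(-4) - 1*8)²)² = (2*(-16 - 8)²)² = (2*(-24)²)² = (2*576)² = 1152² = 1327104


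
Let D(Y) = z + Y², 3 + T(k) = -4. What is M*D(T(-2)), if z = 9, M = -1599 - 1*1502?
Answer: -179858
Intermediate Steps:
M = -3101 (M = -1599 - 1502 = -3101)
T(k) = -7 (T(k) = -3 - 4 = -7)
D(Y) = 9 + Y²
M*D(T(-2)) = -3101*(9 + (-7)²) = -3101*(9 + 49) = -3101*58 = -179858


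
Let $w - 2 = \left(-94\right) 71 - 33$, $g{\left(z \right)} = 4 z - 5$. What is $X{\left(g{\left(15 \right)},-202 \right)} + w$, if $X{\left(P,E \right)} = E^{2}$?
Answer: $34099$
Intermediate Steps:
$g{\left(z \right)} = -5 + 4 z$
$w = -6705$ ($w = 2 - 6707 = -6705$)
$X{\left(g{\left(15 \right)},-202 \right)} + w = \left(-202\right)^{2} - 6705 = 40804 - 6705 = 34099$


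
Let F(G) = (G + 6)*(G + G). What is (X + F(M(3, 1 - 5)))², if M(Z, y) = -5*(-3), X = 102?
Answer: 535824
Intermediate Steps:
M(Z, y) = 15
F(G) = 2*G*(6 + G) (F(G) = (6 + G)*(2*G) = 2*G*(6 + G))
(X + F(M(3, 1 - 5)))² = (102 + 2*15*(6 + 15))² = (102 + 2*15*21)² = (102 + 630)² = 732² = 535824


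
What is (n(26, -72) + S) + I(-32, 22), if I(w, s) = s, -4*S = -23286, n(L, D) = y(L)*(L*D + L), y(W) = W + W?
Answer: -180297/2 ≈ -90149.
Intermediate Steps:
y(W) = 2*W
n(L, D) = 2*L*(L + D*L) (n(L, D) = (2*L)*(L*D + L) = (2*L)*(D*L + L) = (2*L)*(L + D*L) = 2*L*(L + D*L))
S = 11643/2 (S = -1/4*(-23286) = 11643/2 ≈ 5821.5)
(n(26, -72) + S) + I(-32, 22) = (2*26**2*(1 - 72) + 11643/2) + 22 = (2*676*(-71) + 11643/2) + 22 = (-95992 + 11643/2) + 22 = -180341/2 + 22 = -180297/2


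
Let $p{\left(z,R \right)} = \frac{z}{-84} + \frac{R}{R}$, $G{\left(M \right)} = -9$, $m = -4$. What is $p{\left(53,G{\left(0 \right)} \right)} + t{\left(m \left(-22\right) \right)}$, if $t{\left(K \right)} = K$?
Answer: $\frac{7423}{84} \approx 88.369$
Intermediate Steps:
$p{\left(z,R \right)} = 1 - \frac{z}{84}$ ($p{\left(z,R \right)} = z \left(- \frac{1}{84}\right) + 1 = - \frac{z}{84} + 1 = 1 - \frac{z}{84}$)
$p{\left(53,G{\left(0 \right)} \right)} + t{\left(m \left(-22\right) \right)} = \left(1 - \frac{53}{84}\right) - -88 = \left(1 - \frac{53}{84}\right) + 88 = \frac{31}{84} + 88 = \frac{7423}{84}$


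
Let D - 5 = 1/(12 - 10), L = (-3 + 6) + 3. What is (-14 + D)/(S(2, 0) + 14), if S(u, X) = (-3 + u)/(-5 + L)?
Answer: -17/26 ≈ -0.65385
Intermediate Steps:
L = 6 (L = 3 + 3 = 6)
D = 11/2 (D = 5 + 1/(12 - 10) = 5 + 1/2 = 5 + ½ = 11/2 ≈ 5.5000)
S(u, X) = -3 + u (S(u, X) = (-3 + u)/(-5 + 6) = (-3 + u)/1 = (-3 + u)*1 = -3 + u)
(-14 + D)/(S(2, 0) + 14) = (-14 + 11/2)/((-3 + 2) + 14) = -17/2/(-1 + 14) = -17/2/13 = (1/13)*(-17/2) = -17/26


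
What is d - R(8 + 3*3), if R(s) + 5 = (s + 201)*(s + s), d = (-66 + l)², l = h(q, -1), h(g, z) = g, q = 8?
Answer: -4043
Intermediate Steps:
l = 8
d = 3364 (d = (-66 + 8)² = (-58)² = 3364)
R(s) = -5 + 2*s*(201 + s) (R(s) = -5 + (s + 201)*(s + s) = -5 + (201 + s)*(2*s) = -5 + 2*s*(201 + s))
d - R(8 + 3*3) = 3364 - (-5 + 2*(8 + 3*3)² + 402*(8 + 3*3)) = 3364 - (-5 + 2*(8 + 9)² + 402*(8 + 9)) = 3364 - (-5 + 2*17² + 402*17) = 3364 - (-5 + 2*289 + 6834) = 3364 - (-5 + 578 + 6834) = 3364 - 1*7407 = 3364 - 7407 = -4043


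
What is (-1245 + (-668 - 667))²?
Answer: 6656400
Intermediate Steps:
(-1245 + (-668 - 667))² = (-1245 - 1335)² = (-2580)² = 6656400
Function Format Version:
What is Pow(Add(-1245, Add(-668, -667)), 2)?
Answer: 6656400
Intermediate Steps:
Pow(Add(-1245, Add(-668, -667)), 2) = Pow(Add(-1245, -1335), 2) = Pow(-2580, 2) = 6656400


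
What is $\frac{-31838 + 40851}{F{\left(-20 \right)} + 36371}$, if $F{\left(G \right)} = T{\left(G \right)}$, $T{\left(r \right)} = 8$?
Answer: $\frac{9013}{36379} \approx 0.24775$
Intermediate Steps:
$F{\left(G \right)} = 8$
$\frac{-31838 + 40851}{F{\left(-20 \right)} + 36371} = \frac{-31838 + 40851}{8 + 36371} = \frac{9013}{36379}$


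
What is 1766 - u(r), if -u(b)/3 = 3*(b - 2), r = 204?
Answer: 3584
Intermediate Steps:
u(b) = 18 - 9*b (u(b) = -9*(b - 2) = -9*(-2 + b) = -3*(-6 + 3*b) = 18 - 9*b)
1766 - u(r) = 1766 - (18 - 9*204) = 1766 - (18 - 1836) = 1766 - 1*(-1818) = 1766 + 1818 = 3584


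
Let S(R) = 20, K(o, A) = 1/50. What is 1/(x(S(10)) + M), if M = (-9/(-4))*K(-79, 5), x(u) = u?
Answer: 200/4009 ≈ 0.049888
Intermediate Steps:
K(o, A) = 1/50
M = 9/200 (M = (-9/(-4))*(1/50) = -1/4*(-9)*(1/50) = (9/4)*(1/50) = 9/200 ≈ 0.045000)
1/(x(S(10)) + M) = 1/(20 + 9/200) = 1/(4009/200) = 200/4009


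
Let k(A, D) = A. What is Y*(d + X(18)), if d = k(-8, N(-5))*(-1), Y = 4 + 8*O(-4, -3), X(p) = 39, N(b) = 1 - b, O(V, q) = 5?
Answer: 2068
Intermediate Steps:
Y = 44 (Y = 4 + 8*5 = 4 + 40 = 44)
d = 8 (d = -8*(-1) = 8)
Y*(d + X(18)) = 44*(8 + 39) = 44*47 = 2068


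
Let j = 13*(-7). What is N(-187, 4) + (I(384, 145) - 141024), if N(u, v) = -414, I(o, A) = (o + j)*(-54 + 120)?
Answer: -122100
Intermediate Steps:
j = -91
I(o, A) = -6006 + 66*o (I(o, A) = (o - 91)*(-54 + 120) = (-91 + o)*66 = -6006 + 66*o)
N(-187, 4) + (I(384, 145) - 141024) = -414 + ((-6006 + 66*384) - 141024) = -414 + ((-6006 + 25344) - 141024) = -414 + (19338 - 141024) = -414 - 121686 = -122100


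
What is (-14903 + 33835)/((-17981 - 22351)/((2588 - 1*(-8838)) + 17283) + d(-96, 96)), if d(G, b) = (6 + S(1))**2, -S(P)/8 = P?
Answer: 135879697/18626 ≈ 7295.2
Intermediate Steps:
S(P) = -8*P
d(G, b) = 4 (d(G, b) = (6 - 8*1)**2 = (6 - 8)**2 = (-2)**2 = 4)
(-14903 + 33835)/((-17981 - 22351)/((2588 - 1*(-8838)) + 17283) + d(-96, 96)) = (-14903 + 33835)/((-17981 - 22351)/((2588 - 1*(-8838)) + 17283) + 4) = 18932/(-40332/((2588 + 8838) + 17283) + 4) = 18932/(-40332/(11426 + 17283) + 4) = 18932/(-40332/28709 + 4) = 18932/(74504/28709) = 18932*(28709/74504) = 135879697/18626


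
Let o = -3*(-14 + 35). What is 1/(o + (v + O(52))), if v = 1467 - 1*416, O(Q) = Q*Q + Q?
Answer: 1/3744 ≈ 0.00026709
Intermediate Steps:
O(Q) = Q + Q² (O(Q) = Q² + Q = Q + Q²)
v = 1051 (v = 1467 - 416 = 1051)
o = -63 (o = -3*21 = -63)
1/(o + (v + O(52))) = 1/(-63 + (1051 + 52*(1 + 52))) = 1/(-63 + (1051 + 52*53)) = 1/(-63 + (1051 + 2756)) = 1/(-63 + 3807) = 1/3744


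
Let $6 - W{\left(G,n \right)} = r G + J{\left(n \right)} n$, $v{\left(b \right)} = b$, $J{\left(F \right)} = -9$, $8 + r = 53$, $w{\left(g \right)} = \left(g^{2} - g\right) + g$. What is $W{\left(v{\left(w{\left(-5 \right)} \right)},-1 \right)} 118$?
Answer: $-133104$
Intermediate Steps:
$w{\left(g \right)} = g^{2}$
$r = 45$ ($r = -8 + 53 = 45$)
$W{\left(G,n \right)} = 6 - 45 G + 9 n$ ($W{\left(G,n \right)} = 6 - \left(45 G - 9 n\right) = 6 - \left(- 9 n + 45 G\right) = 6 - 45 G + 9 n$)
$W{\left(v{\left(w{\left(-5 \right)} \right)},-1 \right)} 118 = \left(6 - 45 \left(-5\right)^{2} + 9 \left(-1\right)\right) 118 = \left(6 - 1125 - 9\right) 118 = \left(-1128\right) 118 = -133104$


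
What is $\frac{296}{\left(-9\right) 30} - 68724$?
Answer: $- \frac{9277888}{135} \approx -68725.0$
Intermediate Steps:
$\frac{296}{\left(-9\right) 30} - 68724 = \frac{296}{-270} - 68724 = 296 \left(- \frac{1}{270}\right) - 68724 = - \frac{148}{135} - 68724 = - \frac{9277888}{135}$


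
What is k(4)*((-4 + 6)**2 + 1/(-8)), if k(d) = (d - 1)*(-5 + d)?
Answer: -93/8 ≈ -11.625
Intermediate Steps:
k(d) = (-1 + d)*(-5 + d)
k(4)*((-4 + 6)**2 + 1/(-8)) = (5 + 4**2 - 6*4)*((-4 + 6)**2 + 1/(-8)) = (5 + 16 - 24)*(2**2 - 1/8) = -3*(4 - 1/8) = -3*31/8 = -93/8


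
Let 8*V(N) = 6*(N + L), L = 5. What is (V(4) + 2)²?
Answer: 1225/16 ≈ 76.563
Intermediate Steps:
V(N) = 15/4 + 3*N/4 (V(N) = (6*(N + 5))/8 = (6*(5 + N))/8 = (30 + 6*N)/8 = 15/4 + 3*N/4)
(V(4) + 2)² = ((15/4 + (¾)*4) + 2)² = ((15/4 + 3) + 2)² = (27/4 + 2)² = (35/4)² = 1225/16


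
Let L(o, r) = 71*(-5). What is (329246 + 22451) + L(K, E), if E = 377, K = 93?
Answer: 351342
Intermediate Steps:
L(o, r) = -355
(329246 + 22451) + L(K, E) = (329246 + 22451) - 355 = 351697 - 355 = 351342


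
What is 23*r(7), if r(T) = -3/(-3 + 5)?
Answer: -69/2 ≈ -34.500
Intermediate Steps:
r(T) = -3/2
23*r(7) = 23*(-3/2) = -69/2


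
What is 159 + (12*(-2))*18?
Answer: -273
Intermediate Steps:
159 + (12*(-2))*18 = 159 - 24*18 = 159 - 432 = -273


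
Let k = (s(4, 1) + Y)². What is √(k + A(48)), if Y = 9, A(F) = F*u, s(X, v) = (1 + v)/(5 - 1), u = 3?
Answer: √937/2 ≈ 15.305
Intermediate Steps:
s(X, v) = ¼ + v/4 (s(X, v) = (1 + v)/4 = (1 + v)*(¼) = ¼ + v/4)
A(F) = 3*F (A(F) = F*3 = 3*F)
k = 361/4 (k = ((¼ + (¼)*1) + 9)² = ((¼ + ¼) + 9)² = (½ + 9)² = (19/2)² = 361/4 ≈ 90.250)
√(k + A(48)) = √(361/4 + 3*48) = √(361/4 + 144) = √(937/4) = √937/2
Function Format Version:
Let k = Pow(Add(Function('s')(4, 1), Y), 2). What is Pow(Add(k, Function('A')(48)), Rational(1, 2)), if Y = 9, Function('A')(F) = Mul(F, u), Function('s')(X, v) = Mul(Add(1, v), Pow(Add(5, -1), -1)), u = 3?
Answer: Mul(Rational(1, 2), Pow(937, Rational(1, 2))) ≈ 15.305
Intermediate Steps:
Function('s')(X, v) = Add(Rational(1, 4), Mul(Rational(1, 4), v)) (Function('s')(X, v) = Mul(Add(1, v), Pow(4, -1)) = Mul(Add(1, v), Rational(1, 4)) = Add(Rational(1, 4), Mul(Rational(1, 4), v)))
Function('A')(F) = Mul(3, F) (Function('A')(F) = Mul(F, 3) = Mul(3, F))
k = Rational(361, 4) (k = Pow(Add(Add(Rational(1, 4), Mul(Rational(1, 4), 1)), 9), 2) = Pow(Add(Add(Rational(1, 4), Rational(1, 4)), 9), 2) = Pow(Add(Rational(1, 2), 9), 2) = Pow(Rational(19, 2), 2) = Rational(361, 4) ≈ 90.250)
Pow(Add(k, Function('A')(48)), Rational(1, 2)) = Pow(Add(Rational(361, 4), Mul(3, 48)), Rational(1, 2)) = Pow(Add(Rational(361, 4), 144), Rational(1, 2)) = Pow(Rational(937, 4), Rational(1, 2)) = Mul(Rational(1, 2), Pow(937, Rational(1, 2)))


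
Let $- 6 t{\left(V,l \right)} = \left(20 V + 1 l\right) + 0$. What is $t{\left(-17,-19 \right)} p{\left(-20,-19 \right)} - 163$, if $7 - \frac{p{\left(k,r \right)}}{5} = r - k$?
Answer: $1632$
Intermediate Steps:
$t{\left(V,l \right)} = - \frac{10 V}{3} - \frac{l}{6}$ ($t{\left(V,l \right)} = - \frac{\left(20 V + 1 l\right) + 0}{6} = - \frac{\left(20 V + l\right) + 0}{6} = - \frac{\left(l + 20 V\right) + 0}{6} = - \frac{l + 20 V}{6} = - \frac{10 V}{3} - \frac{l}{6}$)
$p{\left(k,r \right)} = 35 - 5 r + 5 k$ ($p{\left(k,r \right)} = 35 - 5 \left(r - k\right) = 35 + \left(- 5 r + 5 k\right) = 35 - 5 r + 5 k$)
$t{\left(-17,-19 \right)} p{\left(-20,-19 \right)} - 163 = \left(\left(- \frac{10}{3}\right) \left(-17\right) - - \frac{19}{6}\right) \left(35 - -95 + 5 \left(-20\right)\right) - 163 = \left(\frac{170}{3} + \frac{19}{6}\right) \left(35 + 95 - 100\right) - 163 = \frac{359}{6} \cdot 30 - 163 = 1795 - 163 = 1632$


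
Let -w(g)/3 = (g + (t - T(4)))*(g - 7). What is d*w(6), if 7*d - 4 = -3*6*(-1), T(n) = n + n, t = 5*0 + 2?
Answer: 0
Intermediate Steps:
t = 2 (t = 0 + 2 = 2)
T(n) = 2*n
w(g) = -3*(-7 + g)*(-6 + g) (w(g) = -3*(g + (2 - 2*4))*(g - 7) = -3*(g + (2 - 1*8))*(-7 + g) = -3*(g + (2 - 8))*(-7 + g) = -3*(g - 6)*(-7 + g) = -3*(-6 + g)*(-7 + g) = -3*(-7 + g)*(-6 + g))
d = 22/7 (d = 4/7 + (-3*6*(-1))/7 = 4/7 + (-18*(-1))/7 = 4/7 + (1/7)*18 = 4/7 + 18/7 = 22/7 ≈ 3.1429)
d*w(6) = 22*(-126 - 3*6**2 + 39*6)/7 = 22*(-126 - 3*36 + 234)/7 = 22*(-126 - 108 + 234)/7 = (22/7)*0 = 0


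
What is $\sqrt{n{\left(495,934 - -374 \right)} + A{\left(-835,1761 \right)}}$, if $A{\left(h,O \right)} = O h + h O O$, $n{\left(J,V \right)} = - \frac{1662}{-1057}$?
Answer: $\frac{18 i \sqrt{8934221175754}}{1057} \approx 50901.0 i$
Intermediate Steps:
$n{\left(J,V \right)} = \frac{1662}{1057}$ ($n{\left(J,V \right)} = \left(-1662\right) \left(- \frac{1}{1057}\right) = \frac{1662}{1057}$)
$A{\left(h,O \right)} = O h + h O^{2}$ ($A{\left(h,O \right)} = O h + O h O = O h + h O^{2}$)
$\sqrt{n{\left(495,934 - -374 \right)} + A{\left(-835,1761 \right)}} = \sqrt{\frac{1662}{1057} + 1761 \left(-835\right) \left(1 + 1761\right)} = \sqrt{\frac{1662}{1057} + 1761 \left(-835\right) 1762} = \sqrt{\frac{1662}{1057} - 2590906470} = \sqrt{- \frac{2738588137128}{1057}} = \frac{18 i \sqrt{8934221175754}}{1057}$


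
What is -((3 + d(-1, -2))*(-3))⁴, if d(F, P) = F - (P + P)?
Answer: -104976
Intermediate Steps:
d(F, P) = F - 2*P
-((3 + d(-1, -2))*(-3))⁴ = -((3 + (-1 - 2*(-2)))*(-3))⁴ = -((3 + (-1 + 4))*(-3))⁴ = -((3 + 3)*(-3))⁴ = -(6*(-3))⁴ = -1*(-18)⁴ = -1*104976 = -104976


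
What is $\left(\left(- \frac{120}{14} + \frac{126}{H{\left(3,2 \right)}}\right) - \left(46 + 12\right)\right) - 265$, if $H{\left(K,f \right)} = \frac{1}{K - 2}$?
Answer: $- \frac{1439}{7} \approx -205.57$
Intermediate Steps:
$H{\left(K,f \right)} = \frac{1}{-2 + K}$
$\left(\left(- \frac{120}{14} + \frac{126}{H{\left(3,2 \right)}}\right) - \left(46 + 12\right)\right) - 265 = \left(\left(- \frac{120}{14} + \frac{126}{\frac{1}{-2 + 3}}\right) - \left(46 + 12\right)\right) - 265 = \left(\left(\left(-120\right) \frac{1}{14} + \frac{126}{1^{-1}}\right) - 58\right) - 265 = \left(\left(- \frac{60}{7} + \frac{126}{1}\right) - 58\right) - 265 = \left(\left(- \frac{60}{7} + 126 \cdot 1\right) - 58\right) - 265 = \left(\left(- \frac{60}{7} + 126\right) - 58\right) - 265 = \left(\frac{822}{7} - 58\right) - 265 = \frac{416}{7} - 265 = - \frac{1439}{7}$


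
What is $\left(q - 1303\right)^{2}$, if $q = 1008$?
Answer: $87025$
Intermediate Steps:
$\left(q - 1303\right)^{2} = \left(1008 - 1303\right)^{2} = \left(-295\right)^{2} = 87025$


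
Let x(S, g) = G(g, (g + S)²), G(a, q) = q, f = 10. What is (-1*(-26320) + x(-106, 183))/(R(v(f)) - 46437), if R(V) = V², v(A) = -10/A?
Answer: -32249/46436 ≈ -0.69448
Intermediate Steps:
x(S, g) = (S + g)² (x(S, g) = (g + S)² = (S + g)²)
(-1*(-26320) + x(-106, 183))/(R(v(f)) - 46437) = (-1*(-26320) + (-106 + 183)²)/((-10/10)² - 46437) = (26320 + 77²)/((-10*⅒)² - 46437) = (26320 + 5929)/((-1)² - 46437) = 32249/(1 - 46437) = 32249/(-46436) = 32249*(-1/46436) = -32249/46436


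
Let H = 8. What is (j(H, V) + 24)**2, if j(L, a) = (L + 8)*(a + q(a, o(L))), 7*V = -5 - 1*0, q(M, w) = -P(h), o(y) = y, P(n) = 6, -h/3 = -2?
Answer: 341056/49 ≈ 6960.3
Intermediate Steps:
h = 6 (h = -3*(-2) = 6)
q(M, w) = -6 (q(M, w) = -1*6 = -6)
V = -5/7 (V = (-5 - 1*0)/7 = (-5 + 0)/7 = (1/7)*(-5) = -5/7 ≈ -0.71429)
j(L, a) = (-6 + a)*(8 + L) (j(L, a) = (L + 8)*(a - 6) = (8 + L)*(-6 + a) = (-6 + a)*(8 + L))
(j(H, V) + 24)**2 = ((-48 - 6*8 + 8*(-5/7) + 8*(-5/7)) + 24)**2 = ((-48 - 48 - 40/7 - 40/7) + 24)**2 = (-752/7 + 24)**2 = (-584/7)**2 = 341056/49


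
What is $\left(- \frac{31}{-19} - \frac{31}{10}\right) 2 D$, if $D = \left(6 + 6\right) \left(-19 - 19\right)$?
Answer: $\frac{6696}{5} \approx 1339.2$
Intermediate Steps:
$D = -456$ ($D = 12 \left(-38\right) = -456$)
$\left(- \frac{31}{-19} - \frac{31}{10}\right) 2 D = \left(- \frac{31}{-19} - \frac{31}{10}\right) 2 \left(-456\right) = \left(\left(-31\right) \left(- \frac{1}{19}\right) - \frac{31}{10}\right) 2 \left(-456\right) = \left(\frac{31}{19} - \frac{31}{10}\right) 2 \left(-456\right) = \left(- \frac{279}{190}\right) 2 \left(-456\right) = \left(- \frac{279}{95}\right) \left(-456\right) = \frac{6696}{5}$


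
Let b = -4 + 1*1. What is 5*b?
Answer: -15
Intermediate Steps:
b = -3 (b = -4 + 1 = -3)
5*b = 5*(-3) = -15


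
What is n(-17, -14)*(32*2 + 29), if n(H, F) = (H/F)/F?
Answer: -1581/196 ≈ -8.0663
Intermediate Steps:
n(H, F) = H/F²
n(-17, -14)*(32*2 + 29) = (-17/(-14)²)*(32*2 + 29) = (-17*1/196)*(64 + 29) = -17/196*93 = -1581/196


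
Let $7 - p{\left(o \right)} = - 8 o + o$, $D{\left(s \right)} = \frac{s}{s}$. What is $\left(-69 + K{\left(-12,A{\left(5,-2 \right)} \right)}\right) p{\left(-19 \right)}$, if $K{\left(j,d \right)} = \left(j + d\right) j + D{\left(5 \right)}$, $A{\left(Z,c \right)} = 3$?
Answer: $-5040$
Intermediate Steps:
$D{\left(s \right)} = 1$
$K{\left(j,d \right)} = 1 + j \left(d + j\right)$ ($K{\left(j,d \right)} = \left(j + d\right) j + 1 = \left(d + j\right) j + 1 = j \left(d + j\right) + 1 = 1 + j \left(d + j\right)$)
$p{\left(o \right)} = 7 + 7 o$ ($p{\left(o \right)} = 7 - \left(- 8 o + o\right) = 7 - - 7 o = 7 + 7 o$)
$\left(-69 + K{\left(-12,A{\left(5,-2 \right)} \right)}\right) p{\left(-19 \right)} = \left(-69 + \left(1 + \left(-12\right)^{2} + 3 \left(-12\right)\right)\right) \left(7 + 7 \left(-19\right)\right) = \left(-69 + \left(1 + 144 - 36\right)\right) \left(7 - 133\right) = \left(-69 + 109\right) \left(-126\right) = 40 \left(-126\right) = -5040$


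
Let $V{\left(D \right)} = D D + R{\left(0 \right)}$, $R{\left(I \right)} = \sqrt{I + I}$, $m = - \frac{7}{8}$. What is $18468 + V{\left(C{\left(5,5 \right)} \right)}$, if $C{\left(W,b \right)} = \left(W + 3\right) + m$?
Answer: $\frac{1185201}{64} \approx 18519.0$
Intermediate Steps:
$m = - \frac{7}{8}$ ($m = \left(-7\right) \frac{1}{8} = - \frac{7}{8} \approx -0.875$)
$R{\left(I \right)} = \sqrt{2} \sqrt{I}$ ($R{\left(I \right)} = \sqrt{2 I} = \sqrt{2} \sqrt{I}$)
$C{\left(W,b \right)} = \frac{17}{8} + W$ ($C{\left(W,b \right)} = \left(W + 3\right) - \frac{7}{8} = \left(3 + W\right) - \frac{7}{8} = \frac{17}{8} + W$)
$V{\left(D \right)} = D^{2}$ ($V{\left(D \right)} = D D + \sqrt{2} \sqrt{0} = D^{2} + \sqrt{2} \cdot 0 = D^{2} + 0 = D^{2}$)
$18468 + V{\left(C{\left(5,5 \right)} \right)} = 18468 + \left(\frac{17}{8} + 5\right)^{2} = 18468 + \left(\frac{57}{8}\right)^{2} = 18468 + \frac{3249}{64} = \frac{1185201}{64}$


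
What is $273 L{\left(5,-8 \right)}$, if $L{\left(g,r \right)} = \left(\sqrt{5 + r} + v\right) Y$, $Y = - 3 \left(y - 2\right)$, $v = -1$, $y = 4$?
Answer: $1638 - 1638 i \sqrt{3} \approx 1638.0 - 2837.1 i$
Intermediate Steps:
$Y = -6$ ($Y = - 3 \left(4 - 2\right) = \left(-3\right) 2 = -6$)
$L{\left(g,r \right)} = 6 - 6 \sqrt{5 + r}$ ($L{\left(g,r \right)} = \left(\sqrt{5 + r} - 1\right) \left(-6\right) = \left(-1 + \sqrt{5 + r}\right) \left(-6\right) = 6 - 6 \sqrt{5 + r}$)
$273 L{\left(5,-8 \right)} = 273 \left(6 - 6 \sqrt{5 - 8}\right) = 273 \left(6 - 6 \sqrt{-3}\right) = 273 \left(6 - 6 i \sqrt{3}\right) = 1638 - 1638 i \sqrt{3}$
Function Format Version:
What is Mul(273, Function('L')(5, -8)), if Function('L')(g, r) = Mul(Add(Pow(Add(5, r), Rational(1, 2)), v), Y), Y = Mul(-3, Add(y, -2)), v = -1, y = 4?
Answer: Add(1638, Mul(-1638, I, Pow(3, Rational(1, 2)))) ≈ Add(1638.0, Mul(-2837.1, I))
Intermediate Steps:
Y = -6 (Y = Mul(-3, Add(4, -2)) = Mul(-3, 2) = -6)
Function('L')(g, r) = Add(6, Mul(-6, Pow(Add(5, r), Rational(1, 2)))) (Function('L')(g, r) = Mul(Add(Pow(Add(5, r), Rational(1, 2)), -1), -6) = Mul(Add(-1, Pow(Add(5, r), Rational(1, 2))), -6) = Add(6, Mul(-6, Pow(Add(5, r), Rational(1, 2)))))
Mul(273, Function('L')(5, -8)) = Mul(273, Add(6, Mul(-6, Pow(Add(5, -8), Rational(1, 2))))) = Mul(273, Add(6, Mul(-6, Pow(-3, Rational(1, 2))))) = Mul(273, Add(6, Mul(-6, Mul(I, Pow(3, Rational(1, 2)))))) = Mul(273, Add(6, Mul(-6, I, Pow(3, Rational(1, 2))))) = Add(1638, Mul(-1638, I, Pow(3, Rational(1, 2))))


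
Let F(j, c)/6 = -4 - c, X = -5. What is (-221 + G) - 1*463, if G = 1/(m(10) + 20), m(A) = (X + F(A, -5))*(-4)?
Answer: -10943/16 ≈ -683.94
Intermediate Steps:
F(j, c) = -24 - 6*c (F(j, c) = 6*(-4 - c) = -24 - 6*c)
m(A) = -4 (m(A) = (-5 + (-24 - 6*(-5)))*(-4) = (-5 + (-24 + 30))*(-4) = (-5 + 6)*(-4) = 1*(-4) = -4)
G = 1/16 (G = 1/(-4 + 20) = 1/16 ≈ 0.062500)
(-221 + G) - 1*463 = (-221 + 1/16) - 1*463 = -3535/16 - 463 = -10943/16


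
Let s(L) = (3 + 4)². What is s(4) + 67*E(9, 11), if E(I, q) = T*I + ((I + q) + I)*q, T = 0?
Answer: 21422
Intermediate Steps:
s(L) = 49 (s(L) = 7² = 49)
E(I, q) = q*(q + 2*I) (E(I, q) = 0*I + ((I + q) + I)*q = 0 + (q + 2*I)*q = 0 + q*(q + 2*I) = q*(q + 2*I))
s(4) + 67*E(9, 11) = 49 + 67*(11*(11 + 2*9)) = 49 + 67*(11*(11 + 18)) = 49 + 67*(11*29) = 49 + 67*319 = 49 + 21373 = 21422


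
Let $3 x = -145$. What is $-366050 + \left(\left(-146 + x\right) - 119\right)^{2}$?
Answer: $- \frac{2410850}{9} \approx -2.6787 \cdot 10^{5}$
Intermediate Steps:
$x = - \frac{145}{3}$ ($x = \frac{1}{3} \left(-145\right) = - \frac{145}{3} \approx -48.333$)
$-366050 + \left(\left(-146 + x\right) - 119\right)^{2} = -366050 + \left(\left(-146 - \frac{145}{3}\right) - 119\right)^{2} = -366050 + \left(- \frac{583}{3} - 119\right)^{2} = -366050 + \left(- \frac{940}{3}\right)^{2} = -366050 + \frac{883600}{9} = - \frac{2410850}{9}$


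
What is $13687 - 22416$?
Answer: $-8729$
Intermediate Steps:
$13687 - 22416 = -8729$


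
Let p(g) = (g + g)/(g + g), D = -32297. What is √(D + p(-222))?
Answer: 2*I*√8074 ≈ 179.71*I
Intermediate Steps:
p(g) = 1 (p(g) = (2*g)/((2*g)) = (2*g)*(1/(2*g)) = 1)
√(D + p(-222)) = √(-32297 + 1) = √(-32296) = 2*I*√8074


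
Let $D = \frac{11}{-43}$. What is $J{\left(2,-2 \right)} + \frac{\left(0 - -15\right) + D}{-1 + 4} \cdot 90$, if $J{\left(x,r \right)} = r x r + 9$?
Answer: $\frac{19751}{43} \approx 459.33$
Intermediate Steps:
$D = - \frac{11}{43}$ ($D = 11 \left(- \frac{1}{43}\right) = - \frac{11}{43} \approx -0.25581$)
$J{\left(x,r \right)} = 9 + x r^{2}$ ($J{\left(x,r \right)} = x r^{2} + 9 = 9 + x r^{2}$)
$J{\left(2,-2 \right)} + \frac{\left(0 - -15\right) + D}{-1 + 4} \cdot 90 = \left(9 + 2 \left(-2\right)^{2}\right) + \frac{\left(0 - -15\right) - \frac{11}{43}}{-1 + 4} \cdot 90 = \left(9 + 2 \cdot 4\right) + \frac{\left(0 + 15\right) - \frac{11}{43}}{3} \cdot 90 = \left(9 + 8\right) + \left(15 - \frac{11}{43}\right) \frac{1}{3} \cdot 90 = 17 + \frac{634}{43} \cdot \frac{1}{3} \cdot 90 = 17 + \frac{634}{129} \cdot 90 = 17 + \frac{19020}{43} = \frac{19751}{43}$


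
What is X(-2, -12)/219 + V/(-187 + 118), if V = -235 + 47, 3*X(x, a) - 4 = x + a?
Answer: 40942/15111 ≈ 2.7094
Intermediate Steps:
X(x, a) = 4/3 + a/3 + x/3 (X(x, a) = 4/3 + (x + a)/3 = 4/3 + (a + x)/3 = 4/3 + (a/3 + x/3) = 4/3 + a/3 + x/3)
V = -188
X(-2, -12)/219 + V/(-187 + 118) = (4/3 + (⅓)*(-12) + (⅓)*(-2))/219 - 188/(-187 + 118) = (4/3 - 4 - ⅔)*(1/219) - 188/(-69) = -10/3*1/219 - 188*(-1/69) = -10/657 + 188/69 = 40942/15111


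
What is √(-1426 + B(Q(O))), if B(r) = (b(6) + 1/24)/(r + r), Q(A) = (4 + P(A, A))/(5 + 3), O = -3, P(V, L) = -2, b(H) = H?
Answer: 19*I*√141/6 ≈ 37.602*I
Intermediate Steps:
Q(A) = ¼ (Q(A) = (4 - 2)/(5 + 3) = 2/8 = 2*(⅛) = ¼)
B(r) = 145/(48*r) (B(r) = (6 + 1/24)/(r + r) = (6 + 1/24)/((2*r)) = 145*(1/(2*r))/24 = 145/(48*r))
√(-1426 + B(Q(O))) = √(-1426 + 145/(48*(¼))) = √(-1426 + (145/48)*4) = √(-1426 + 145/12) = √(-16967/12) = 19*I*√141/6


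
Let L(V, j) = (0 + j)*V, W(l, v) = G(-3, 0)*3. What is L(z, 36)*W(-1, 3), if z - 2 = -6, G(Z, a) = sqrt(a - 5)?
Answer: -432*I*sqrt(5) ≈ -965.98*I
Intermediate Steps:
G(Z, a) = sqrt(-5 + a)
z = -4 (z = 2 - 6 = -4)
W(l, v) = 3*I*sqrt(5) (W(l, v) = sqrt(-5 + 0)*3 = sqrt(-5)*3 = (I*sqrt(5))*3 = 3*I*sqrt(5))
L(V, j) = V*j (L(V, j) = j*V = V*j)
L(z, 36)*W(-1, 3) = (-4*36)*(3*I*sqrt(5)) = -432*I*sqrt(5)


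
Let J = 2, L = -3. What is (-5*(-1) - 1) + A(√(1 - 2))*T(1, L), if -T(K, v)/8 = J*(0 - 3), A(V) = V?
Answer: 4 + 48*I ≈ 4.0 + 48.0*I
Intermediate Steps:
T(K, v) = 48 (T(K, v) = -16*(0 - 3) = -16*(-3) = -8*(-6) = 48)
(-5*(-1) - 1) + A(√(1 - 2))*T(1, L) = (-5*(-1) - 1) + √(1 - 2)*48 = (5 - 1) + √(-1)*48 = 4 + I*48 = 4 + 48*I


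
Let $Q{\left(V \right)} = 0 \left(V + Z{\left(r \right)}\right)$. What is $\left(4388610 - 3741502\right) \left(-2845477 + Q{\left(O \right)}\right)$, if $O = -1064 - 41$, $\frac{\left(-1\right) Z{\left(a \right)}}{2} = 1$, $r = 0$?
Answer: $-1841330930516$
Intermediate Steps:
$Z{\left(a \right)} = -2$ ($Z{\left(a \right)} = \left(-2\right) 1 = -2$)
$O = -1105$
$Q{\left(V \right)} = 0$ ($Q{\left(V \right)} = 0 \left(V - 2\right) = 0 \left(-2 + V\right) = 0$)
$\left(4388610 - 3741502\right) \left(-2845477 + Q{\left(O \right)}\right) = \left(4388610 - 3741502\right) \left(-2845477 + 0\right) = 647108 \left(-2845477\right) = -1841330930516$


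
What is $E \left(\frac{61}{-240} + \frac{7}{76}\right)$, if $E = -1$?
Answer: $\frac{739}{4560} \approx 0.16206$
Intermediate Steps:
$E \left(\frac{61}{-240} + \frac{7}{76}\right) = - (\frac{61}{-240} + \frac{7}{76}) = - (61 \left(- \frac{1}{240}\right) + 7 \cdot \frac{1}{76}) = - (- \frac{61}{240} + \frac{7}{76}) = \left(-1\right) \left(- \frac{739}{4560}\right) = \frac{739}{4560}$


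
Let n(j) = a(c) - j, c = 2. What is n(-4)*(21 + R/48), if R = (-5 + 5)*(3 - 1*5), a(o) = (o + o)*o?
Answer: 252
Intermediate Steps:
a(o) = 2*o² (a(o) = (2*o)*o = 2*o²)
R = 0 (R = 0*(3 - 5) = 0*(-2) = 0)
n(j) = 8 - j (n(j) = 2*2² - j = 2*4 - j = 8 - j)
n(-4)*(21 + R/48) = (8 - 1*(-4))*(21 + 0/48) = (8 + 4)*(21 + (1/48)*0) = 12*(21 + 0) = 12*21 = 252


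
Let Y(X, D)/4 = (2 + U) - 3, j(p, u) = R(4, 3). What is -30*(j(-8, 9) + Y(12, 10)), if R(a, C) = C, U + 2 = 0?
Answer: 270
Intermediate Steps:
U = -2 (U = -2 + 0 = -2)
j(p, u) = 3
Y(X, D) = -12 (Y(X, D) = 4*((2 - 2) - 3) = 4*(0 - 3) = 4*(-3) = -12)
-30*(j(-8, 9) + Y(12, 10)) = -30*(3 - 12) = -30*(-9) = 270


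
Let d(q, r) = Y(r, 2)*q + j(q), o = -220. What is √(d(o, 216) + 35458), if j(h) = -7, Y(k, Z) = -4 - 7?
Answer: √37871 ≈ 194.60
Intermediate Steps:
Y(k, Z) = -11
d(q, r) = -7 - 11*q (d(q, r) = -11*q - 7 = -7 - 11*q)
√(d(o, 216) + 35458) = √((-7 - 11*(-220)) + 35458) = √((-7 + 2420) + 35458) = √(2413 + 35458) = √37871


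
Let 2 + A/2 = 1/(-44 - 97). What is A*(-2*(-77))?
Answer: -87164/141 ≈ -618.18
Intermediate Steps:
A = -566/141 (A = -4 + 2/(-44 - 97) = -4 + 2/(-141) = -4 + 2*(-1/141) = -4 - 2/141 = -566/141 ≈ -4.0142)
A*(-2*(-77)) = -(-1132)*(-77)/141 = -566/141*154 = -87164/141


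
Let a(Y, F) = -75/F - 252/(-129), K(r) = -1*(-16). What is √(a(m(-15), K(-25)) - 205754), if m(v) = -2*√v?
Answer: I*√6087107219/172 ≈ 453.6*I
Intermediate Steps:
K(r) = 16
a(Y, F) = 84/43 - 75/F (a(Y, F) = -75/F - 252*(-1/129) = -75/F + 84/43 = 84/43 - 75/F)
√(a(m(-15), K(-25)) - 205754) = √((84/43 - 75/16) - 205754) = √(-1881/688 - 205754) = √(-141560633/688) = I*√6087107219/172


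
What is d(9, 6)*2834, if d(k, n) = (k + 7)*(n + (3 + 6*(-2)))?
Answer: -136032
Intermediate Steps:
d(k, n) = (-9 + n)*(7 + k) (d(k, n) = (7 + k)*(n + (3 - 12)) = (7 + k)*(n - 9) = (7 + k)*(-9 + n) = (-9 + n)*(7 + k))
d(9, 6)*2834 = (-63 - 9*9 + 7*6 + 9*6)*2834 = (-63 - 81 + 42 + 54)*2834 = -48*2834 = -136032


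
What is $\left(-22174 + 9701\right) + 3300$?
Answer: $-9173$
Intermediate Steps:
$\left(-22174 + 9701\right) + 3300 = -12473 + 3300 = -9173$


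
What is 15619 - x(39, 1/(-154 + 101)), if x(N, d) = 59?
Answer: 15560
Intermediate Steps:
15619 - x(39, 1/(-154 + 101)) = 15619 - 1*59 = 15619 - 59 = 15560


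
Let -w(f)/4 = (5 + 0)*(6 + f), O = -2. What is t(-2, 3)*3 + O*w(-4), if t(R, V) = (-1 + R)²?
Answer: 107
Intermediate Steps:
w(f) = -120 - 20*f (w(f) = -4*(5 + 0)*(6 + f) = -20*(6 + f) = -4*(30 + 5*f) = -120 - 20*f)
t(-2, 3)*3 + O*w(-4) = (-1 - 2)²*3 - 2*(-120 - 20*(-4)) = (-3)²*3 - 2*(-120 + 80) = 9*3 - 2*(-40) = 27 + 80 = 107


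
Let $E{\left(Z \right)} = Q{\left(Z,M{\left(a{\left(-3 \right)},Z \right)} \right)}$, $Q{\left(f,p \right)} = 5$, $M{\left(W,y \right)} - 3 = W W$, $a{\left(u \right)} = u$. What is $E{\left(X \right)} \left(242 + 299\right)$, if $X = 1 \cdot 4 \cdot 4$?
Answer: $2705$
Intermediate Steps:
$M{\left(W,y \right)} = 3 + W^{2}$ ($M{\left(W,y \right)} = 3 + W W = 3 + W^{2}$)
$X = 16$ ($X = 4 \cdot 4 = 16$)
$E{\left(Z \right)} = 5$
$E{\left(X \right)} \left(242 + 299\right) = 5 \left(242 + 299\right) = 5 \cdot 541 = 2705$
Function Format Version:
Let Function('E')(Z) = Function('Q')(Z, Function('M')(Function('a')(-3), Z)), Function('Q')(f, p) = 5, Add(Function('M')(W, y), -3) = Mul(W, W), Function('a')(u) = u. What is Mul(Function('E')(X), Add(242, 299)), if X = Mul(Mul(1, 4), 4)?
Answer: 2705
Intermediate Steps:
Function('M')(W, y) = Add(3, Pow(W, 2)) (Function('M')(W, y) = Add(3, Mul(W, W)) = Add(3, Pow(W, 2)))
X = 16 (X = Mul(4, 4) = 16)
Function('E')(Z) = 5
Mul(Function('E')(X), Add(242, 299)) = Mul(5, Add(242, 299)) = Mul(5, 541) = 2705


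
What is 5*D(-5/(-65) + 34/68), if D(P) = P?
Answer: 75/26 ≈ 2.8846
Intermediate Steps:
5*D(-5/(-65) + 34/68) = 5*(-5/(-65) + 34/68) = 5*(-5*(-1/65) + 34*(1/68)) = 5*(1/13 + 1/2) = 5*(15/26) = 75/26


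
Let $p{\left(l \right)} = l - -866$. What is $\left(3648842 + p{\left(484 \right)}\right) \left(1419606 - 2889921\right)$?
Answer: $-5366932050480$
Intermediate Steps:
$p{\left(l \right)} = 866 + l$ ($p{\left(l \right)} = l + 866 = 866 + l$)
$\left(3648842 + p{\left(484 \right)}\right) \left(1419606 - 2889921\right) = \left(3648842 + \left(866 + 484\right)\right) \left(1419606 - 2889921\right) = \left(3648842 + 1350\right) \left(-1470315\right) = 3650192 \left(-1470315\right) = -5366932050480$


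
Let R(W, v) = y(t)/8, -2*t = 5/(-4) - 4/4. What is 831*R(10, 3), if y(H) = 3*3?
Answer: 7479/8 ≈ 934.88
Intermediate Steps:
t = 9/8 (t = -(5/(-4) - 4/4)/2 = -(5*(-¼) - 4*¼)/2 = -(-5/4 - 1)/2 = -½*(-9/4) = 9/8 ≈ 1.1250)
y(H) = 9
R(W, v) = 9/8
831*R(10, 3) = 831*(9/8) = 7479/8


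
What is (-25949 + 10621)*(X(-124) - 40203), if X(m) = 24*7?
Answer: 613656480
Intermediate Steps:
X(m) = 168
(-25949 + 10621)*(X(-124) - 40203) = (-25949 + 10621)*(168 - 40203) = -15328*(-40035) = 613656480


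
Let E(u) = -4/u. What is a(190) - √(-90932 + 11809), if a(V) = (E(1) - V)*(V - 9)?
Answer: -35114 - I*√79123 ≈ -35114.0 - 281.29*I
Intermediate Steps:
a(V) = (-9 + V)*(-4 - V) (a(V) = (-4/1 - V)*(V - 9) = (-4*1 - V)*(-9 + V) = (-4 - V)*(-9 + V) = (-9 + V)*(-4 - V))
a(190) - √(-90932 + 11809) = (36 - 1*190² + 5*190) - √(-90932 + 11809) = (36 - 1*36100 + 950) - √(-79123) = (36 - 36100 + 950) - I*√79123 = -35114 - I*√79123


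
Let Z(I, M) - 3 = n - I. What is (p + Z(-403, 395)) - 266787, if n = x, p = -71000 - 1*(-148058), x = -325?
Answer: -189648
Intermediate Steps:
p = 77058 (p = -71000 + 148058 = 77058)
n = -325
Z(I, M) = -322 - I (Z(I, M) = 3 + (-325 - I) = -322 - I)
(p + Z(-403, 395)) - 266787 = (77058 + (-322 - 1*(-403))) - 266787 = (77058 + (-322 + 403)) - 266787 = (77058 + 81) - 266787 = 77139 - 266787 = -189648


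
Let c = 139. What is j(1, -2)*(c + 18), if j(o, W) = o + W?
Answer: -157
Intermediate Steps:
j(o, W) = W + o
j(1, -2)*(c + 18) = (-2 + 1)*(139 + 18) = -1*157 = -157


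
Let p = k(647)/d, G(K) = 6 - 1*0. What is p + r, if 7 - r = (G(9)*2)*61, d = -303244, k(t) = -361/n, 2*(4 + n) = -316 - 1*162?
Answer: -53424012061/73688292 ≈ -725.00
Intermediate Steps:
n = -243 (n = -4 + (-316 - 1*162)/2 = -4 + (-316 - 162)/2 = -4 + (1/2)*(-478) = -4 - 239 = -243)
G(K) = 6 (G(K) = 6 + 0 = 6)
k(t) = 361/243 (k(t) = -361/(-243) = -361*(-1/243) = 361/243)
r = -725 (r = 7 - 6*2*61 = 7 - 12*61 = 7 - 1*732 = 7 - 732 = -725)
p = -361/73688292 (p = (361/243)/(-303244) = (361/243)*(-1/303244) = -361/73688292 ≈ -4.8990e-6)
p + r = -361/73688292 - 725 = -53424012061/73688292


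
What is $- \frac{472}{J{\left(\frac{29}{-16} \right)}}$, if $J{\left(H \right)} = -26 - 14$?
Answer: $\frac{59}{5} \approx 11.8$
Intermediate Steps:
$J{\left(H \right)} = -40$
$- \frac{472}{J{\left(\frac{29}{-16} \right)}} = - \frac{472}{-40} = \left(-472\right) \left(- \frac{1}{40}\right) = \frac{59}{5}$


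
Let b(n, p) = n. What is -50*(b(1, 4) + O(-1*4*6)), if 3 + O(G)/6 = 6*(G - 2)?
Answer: 47650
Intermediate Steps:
O(G) = -90 + 36*G (O(G) = -18 + 6*(6*(G - 2)) = -18 + 6*(6*(-2 + G)) = -18 + 6*(-12 + 6*G) = -18 + (-72 + 36*G) = -90 + 36*G)
-50*(b(1, 4) + O(-1*4*6)) = -50*(1 + (-90 + 36*(-1*4*6))) = -50*(1 + (-90 + 36*(-4*6))) = -50*(1 + (-90 + 36*(-24))) = -50*(1 + (-90 - 864)) = -50*(1 - 954) = -50*(-953) = 47650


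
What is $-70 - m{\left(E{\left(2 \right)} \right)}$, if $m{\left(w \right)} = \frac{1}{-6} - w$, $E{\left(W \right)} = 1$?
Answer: $- \frac{413}{6} \approx -68.833$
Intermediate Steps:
$m{\left(w \right)} = - \frac{1}{6} - w$
$-70 - m{\left(E{\left(2 \right)} \right)} = -70 - \left(- \frac{1}{6} - 1\right) = -70 - - \frac{7}{6} = -70 + \frac{7}{6} = - \frac{413}{6}$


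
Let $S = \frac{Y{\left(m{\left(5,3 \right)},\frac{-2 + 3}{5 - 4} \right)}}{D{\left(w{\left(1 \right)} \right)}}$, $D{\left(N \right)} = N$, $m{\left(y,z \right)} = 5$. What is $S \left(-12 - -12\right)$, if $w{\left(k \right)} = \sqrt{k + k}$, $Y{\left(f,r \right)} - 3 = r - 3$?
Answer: $0$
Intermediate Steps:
$Y{\left(f,r \right)} = r$ ($Y{\left(f,r \right)} = 3 + \left(r - 3\right) = 3 + \left(-3 + r\right) = r$)
$w{\left(k \right)} = \sqrt{2} \sqrt{k}$ ($w{\left(k \right)} = \sqrt{2 k} = \sqrt{2} \sqrt{k}$)
$S = \frac{\sqrt{2}}{2}$ ($S = \frac{\left(-2 + 3\right) \frac{1}{5 - 4}}{\sqrt{2} \sqrt{1}} = \frac{1 \cdot 1^{-1}}{\sqrt{2} \cdot 1} = \frac{1 \cdot 1}{\sqrt{2}} = 1 \frac{\sqrt{2}}{2} = \frac{\sqrt{2}}{2} \approx 0.70711$)
$S \left(-12 - -12\right) = \frac{\sqrt{2}}{2} \left(-12 - -12\right) = \frac{\sqrt{2}}{2} \left(-12 + 12\right) = \frac{\sqrt{2}}{2} \cdot 0 = 0$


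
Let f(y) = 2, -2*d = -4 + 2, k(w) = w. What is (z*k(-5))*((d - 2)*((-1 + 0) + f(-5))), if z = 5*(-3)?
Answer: -75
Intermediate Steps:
d = 1 (d = -(-4 + 2)/2 = -1/2*(-2) = 1)
z = -15
(z*k(-5))*((d - 2)*((-1 + 0) + f(-5))) = (-15*(-5))*((1 - 2)*((-1 + 0) + 2)) = 75*(-(-1 + 2)) = 75*(-1*1) = 75*(-1) = -75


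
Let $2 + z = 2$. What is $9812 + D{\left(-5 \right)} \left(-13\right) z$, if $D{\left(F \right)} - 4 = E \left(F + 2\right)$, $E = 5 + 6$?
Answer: $9812$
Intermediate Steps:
$z = 0$ ($z = -2 + 2 = 0$)
$E = 11$
$D{\left(F \right)} = 26 + 11 F$ ($D{\left(F \right)} = 4 + 11 \left(F + 2\right) = 4 + 11 \left(2 + F\right) = 4 + \left(22 + 11 F\right) = 26 + 11 F$)
$9812 + D{\left(-5 \right)} \left(-13\right) z = 9812 + \left(26 + 11 \left(-5\right)\right) \left(-13\right) 0 = 9812 + \left(26 - 55\right) \left(-13\right) 0 = 9812 + \left(-29\right) \left(-13\right) 0 = 9812 + 377 \cdot 0 = 9812 + 0 = 9812$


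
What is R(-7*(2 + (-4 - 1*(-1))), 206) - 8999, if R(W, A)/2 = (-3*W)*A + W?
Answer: -17637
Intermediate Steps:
R(W, A) = 2*W - 6*A*W (R(W, A) = 2*((-3*W)*A + W) = 2*(-3*A*W + W) = 2*(W - 3*A*W) = 2*W - 6*A*W)
R(-7*(2 + (-4 - 1*(-1))), 206) - 8999 = 2*(-7*(2 + (-4 - 1*(-1))))*(1 - 3*206) - 8999 = 2*(-7*(2 + (-4 + 1)))*(1 - 618) - 8999 = 2*(-7*(2 - 3))*(-617) - 8999 = 2*(-7*(-1))*(-617) - 8999 = 2*7*(-617) - 8999 = -8638 - 8999 = -17637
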